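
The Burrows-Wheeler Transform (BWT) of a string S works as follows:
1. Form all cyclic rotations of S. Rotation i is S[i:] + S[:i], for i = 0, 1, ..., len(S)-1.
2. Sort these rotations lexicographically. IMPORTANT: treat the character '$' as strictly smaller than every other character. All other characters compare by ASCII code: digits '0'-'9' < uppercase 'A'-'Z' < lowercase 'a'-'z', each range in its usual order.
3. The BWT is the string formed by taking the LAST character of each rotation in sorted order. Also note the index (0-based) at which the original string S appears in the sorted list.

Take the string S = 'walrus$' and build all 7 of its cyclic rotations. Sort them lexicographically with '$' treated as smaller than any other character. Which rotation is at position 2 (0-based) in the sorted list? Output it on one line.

Answer: lrus$wa

Derivation:
All 7 rotations (rotation i = S[i:]+S[:i]):
  rot[0] = walrus$
  rot[1] = alrus$w
  rot[2] = lrus$wa
  rot[3] = rus$wal
  rot[4] = us$walr
  rot[5] = s$walru
  rot[6] = $walrus
Sorted (with $ < everything):
  sorted[0] = $walrus
  sorted[1] = alrus$w
  sorted[2] = lrus$wa
  sorted[3] = rus$wal
  sorted[4] = s$walru
  sorted[5] = us$walr
  sorted[6] = walrus$
sorted[2] = lrus$wa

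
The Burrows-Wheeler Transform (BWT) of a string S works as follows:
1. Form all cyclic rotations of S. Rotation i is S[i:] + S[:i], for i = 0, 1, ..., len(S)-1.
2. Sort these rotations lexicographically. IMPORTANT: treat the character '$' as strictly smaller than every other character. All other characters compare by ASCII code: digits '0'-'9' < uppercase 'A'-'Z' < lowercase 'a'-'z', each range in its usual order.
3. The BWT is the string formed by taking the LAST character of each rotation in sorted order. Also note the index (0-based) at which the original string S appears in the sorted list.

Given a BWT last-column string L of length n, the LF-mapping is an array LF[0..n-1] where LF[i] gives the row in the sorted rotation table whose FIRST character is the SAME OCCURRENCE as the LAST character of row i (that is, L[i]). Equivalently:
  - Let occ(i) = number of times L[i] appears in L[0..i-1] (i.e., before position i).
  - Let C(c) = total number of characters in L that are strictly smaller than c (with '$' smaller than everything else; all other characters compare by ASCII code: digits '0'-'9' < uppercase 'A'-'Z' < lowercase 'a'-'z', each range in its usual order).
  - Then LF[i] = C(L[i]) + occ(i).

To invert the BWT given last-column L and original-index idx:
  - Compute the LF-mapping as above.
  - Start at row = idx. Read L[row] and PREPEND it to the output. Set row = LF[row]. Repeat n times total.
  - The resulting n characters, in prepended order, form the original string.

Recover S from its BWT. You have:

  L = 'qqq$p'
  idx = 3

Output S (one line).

Answer: qpqq$

Derivation:
LF mapping: 2 3 4 0 1
Walk LF starting at row 3, prepending L[row]:
  step 1: row=3, L[3]='$', prepend. Next row=LF[3]=0
  step 2: row=0, L[0]='q', prepend. Next row=LF[0]=2
  step 3: row=2, L[2]='q', prepend. Next row=LF[2]=4
  step 4: row=4, L[4]='p', prepend. Next row=LF[4]=1
  step 5: row=1, L[1]='q', prepend. Next row=LF[1]=3
Reversed output: qpqq$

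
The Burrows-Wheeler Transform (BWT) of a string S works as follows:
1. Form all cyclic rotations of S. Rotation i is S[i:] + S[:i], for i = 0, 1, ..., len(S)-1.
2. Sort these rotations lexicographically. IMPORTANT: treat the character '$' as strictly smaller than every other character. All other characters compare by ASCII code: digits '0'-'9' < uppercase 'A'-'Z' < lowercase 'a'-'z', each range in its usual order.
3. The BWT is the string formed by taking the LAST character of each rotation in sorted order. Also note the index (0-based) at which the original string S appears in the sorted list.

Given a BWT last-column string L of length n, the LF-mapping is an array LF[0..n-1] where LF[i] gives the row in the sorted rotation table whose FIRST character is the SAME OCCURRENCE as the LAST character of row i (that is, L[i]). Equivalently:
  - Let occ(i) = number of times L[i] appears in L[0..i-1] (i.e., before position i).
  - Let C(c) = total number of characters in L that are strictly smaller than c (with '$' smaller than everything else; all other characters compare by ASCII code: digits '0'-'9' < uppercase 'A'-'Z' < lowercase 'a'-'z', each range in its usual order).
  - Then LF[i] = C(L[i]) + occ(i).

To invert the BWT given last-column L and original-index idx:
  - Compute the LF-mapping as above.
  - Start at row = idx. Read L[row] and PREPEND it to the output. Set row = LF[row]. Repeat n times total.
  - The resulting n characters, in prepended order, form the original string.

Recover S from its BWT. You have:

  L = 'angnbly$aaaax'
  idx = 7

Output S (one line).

Answer: galaxybanana$

Derivation:
LF mapping: 1 9 7 10 6 8 12 0 2 3 4 5 11
Walk LF starting at row 7, prepending L[row]:
  step 1: row=7, L[7]='$', prepend. Next row=LF[7]=0
  step 2: row=0, L[0]='a', prepend. Next row=LF[0]=1
  step 3: row=1, L[1]='n', prepend. Next row=LF[1]=9
  step 4: row=9, L[9]='a', prepend. Next row=LF[9]=3
  step 5: row=3, L[3]='n', prepend. Next row=LF[3]=10
  step 6: row=10, L[10]='a', prepend. Next row=LF[10]=4
  step 7: row=4, L[4]='b', prepend. Next row=LF[4]=6
  step 8: row=6, L[6]='y', prepend. Next row=LF[6]=12
  step 9: row=12, L[12]='x', prepend. Next row=LF[12]=11
  step 10: row=11, L[11]='a', prepend. Next row=LF[11]=5
  step 11: row=5, L[5]='l', prepend. Next row=LF[5]=8
  step 12: row=8, L[8]='a', prepend. Next row=LF[8]=2
  step 13: row=2, L[2]='g', prepend. Next row=LF[2]=7
Reversed output: galaxybanana$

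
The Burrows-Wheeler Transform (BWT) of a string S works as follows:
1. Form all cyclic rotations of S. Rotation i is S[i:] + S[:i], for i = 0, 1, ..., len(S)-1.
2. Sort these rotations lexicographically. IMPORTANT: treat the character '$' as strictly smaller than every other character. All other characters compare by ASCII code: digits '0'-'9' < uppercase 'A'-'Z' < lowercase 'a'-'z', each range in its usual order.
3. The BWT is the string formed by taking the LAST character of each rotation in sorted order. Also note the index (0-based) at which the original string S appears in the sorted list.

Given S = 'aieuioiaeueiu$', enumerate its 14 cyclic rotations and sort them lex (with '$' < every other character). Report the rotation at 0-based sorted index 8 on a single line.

Answer: ioiaeueiu$aieu

Derivation:
All 14 rotations (rotation i = S[i:]+S[:i]):
  rot[0] = aieuioiaeueiu$
  rot[1] = ieuioiaeueiu$a
  rot[2] = euioiaeueiu$ai
  rot[3] = uioiaeueiu$aie
  rot[4] = ioiaeueiu$aieu
  rot[5] = oiaeueiu$aieui
  rot[6] = iaeueiu$aieuio
  rot[7] = aeueiu$aieuioi
  rot[8] = eueiu$aieuioia
  rot[9] = ueiu$aieuioiae
  rot[10] = eiu$aieuioiaeu
  rot[11] = iu$aieuioiaeue
  rot[12] = u$aieuioiaeuei
  rot[13] = $aieuioiaeueiu
Sorted (with $ < everything):
  sorted[0] = $aieuioiaeueiu
  sorted[1] = aeueiu$aieuioi
  sorted[2] = aieuioiaeueiu$
  sorted[3] = eiu$aieuioiaeu
  sorted[4] = eueiu$aieuioia
  sorted[5] = euioiaeueiu$ai
  sorted[6] = iaeueiu$aieuio
  sorted[7] = ieuioiaeueiu$a
  sorted[8] = ioiaeueiu$aieu
  sorted[9] = iu$aieuioiaeue
  sorted[10] = oiaeueiu$aieui
  sorted[11] = u$aieuioiaeuei
  sorted[12] = ueiu$aieuioiae
  sorted[13] = uioiaeueiu$aie
sorted[8] = ioiaeueiu$aieu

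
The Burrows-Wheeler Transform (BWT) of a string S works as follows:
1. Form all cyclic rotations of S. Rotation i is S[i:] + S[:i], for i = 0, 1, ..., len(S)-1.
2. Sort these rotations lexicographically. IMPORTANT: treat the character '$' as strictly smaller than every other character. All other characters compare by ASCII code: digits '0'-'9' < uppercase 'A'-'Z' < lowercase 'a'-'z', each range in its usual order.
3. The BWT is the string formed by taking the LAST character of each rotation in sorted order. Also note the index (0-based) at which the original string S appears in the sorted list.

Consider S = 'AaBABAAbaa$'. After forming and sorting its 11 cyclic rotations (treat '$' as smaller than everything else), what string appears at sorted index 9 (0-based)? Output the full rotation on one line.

All 11 rotations (rotation i = S[i:]+S[:i]):
  rot[0] = AaBABAAbaa$
  rot[1] = aBABAAbaa$A
  rot[2] = BABAAbaa$Aa
  rot[3] = ABAAbaa$AaB
  rot[4] = BAAbaa$AaBA
  rot[5] = AAbaa$AaBAB
  rot[6] = Abaa$AaBABA
  rot[7] = baa$AaBABAA
  rot[8] = aa$AaBABAAb
  rot[9] = a$AaBABAAba
  rot[10] = $AaBABAAbaa
Sorted (with $ < everything):
  sorted[0] = $AaBABAAbaa
  sorted[1] = AAbaa$AaBAB
  sorted[2] = ABAAbaa$AaB
  sorted[3] = AaBABAAbaa$
  sorted[4] = Abaa$AaBABA
  sorted[5] = BAAbaa$AaBA
  sorted[6] = BABAAbaa$Aa
  sorted[7] = a$AaBABAAba
  sorted[8] = aBABAAbaa$A
  sorted[9] = aa$AaBABAAb
  sorted[10] = baa$AaBABAA
sorted[9] = aa$AaBABAAb

Answer: aa$AaBABAAb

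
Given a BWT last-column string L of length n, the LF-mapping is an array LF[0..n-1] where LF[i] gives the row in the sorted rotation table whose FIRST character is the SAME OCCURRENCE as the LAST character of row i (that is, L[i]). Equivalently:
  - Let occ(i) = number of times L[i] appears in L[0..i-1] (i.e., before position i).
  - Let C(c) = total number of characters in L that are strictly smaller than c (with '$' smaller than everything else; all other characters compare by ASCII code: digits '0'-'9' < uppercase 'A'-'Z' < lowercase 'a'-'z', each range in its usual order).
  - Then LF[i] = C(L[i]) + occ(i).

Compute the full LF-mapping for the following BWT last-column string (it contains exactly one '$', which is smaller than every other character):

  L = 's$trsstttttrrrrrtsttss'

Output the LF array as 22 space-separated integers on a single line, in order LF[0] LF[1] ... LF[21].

Char counts: '$':1, 'r':6, 's':6, 't':9
C (first-col start): C('$')=0, C('r')=1, C('s')=7, C('t')=13
L[0]='s': occ=0, LF[0]=C('s')+0=7+0=7
L[1]='$': occ=0, LF[1]=C('$')+0=0+0=0
L[2]='t': occ=0, LF[2]=C('t')+0=13+0=13
L[3]='r': occ=0, LF[3]=C('r')+0=1+0=1
L[4]='s': occ=1, LF[4]=C('s')+1=7+1=8
L[5]='s': occ=2, LF[5]=C('s')+2=7+2=9
L[6]='t': occ=1, LF[6]=C('t')+1=13+1=14
L[7]='t': occ=2, LF[7]=C('t')+2=13+2=15
L[8]='t': occ=3, LF[8]=C('t')+3=13+3=16
L[9]='t': occ=4, LF[9]=C('t')+4=13+4=17
L[10]='t': occ=5, LF[10]=C('t')+5=13+5=18
L[11]='r': occ=1, LF[11]=C('r')+1=1+1=2
L[12]='r': occ=2, LF[12]=C('r')+2=1+2=3
L[13]='r': occ=3, LF[13]=C('r')+3=1+3=4
L[14]='r': occ=4, LF[14]=C('r')+4=1+4=5
L[15]='r': occ=5, LF[15]=C('r')+5=1+5=6
L[16]='t': occ=6, LF[16]=C('t')+6=13+6=19
L[17]='s': occ=3, LF[17]=C('s')+3=7+3=10
L[18]='t': occ=7, LF[18]=C('t')+7=13+7=20
L[19]='t': occ=8, LF[19]=C('t')+8=13+8=21
L[20]='s': occ=4, LF[20]=C('s')+4=7+4=11
L[21]='s': occ=5, LF[21]=C('s')+5=7+5=12

Answer: 7 0 13 1 8 9 14 15 16 17 18 2 3 4 5 6 19 10 20 21 11 12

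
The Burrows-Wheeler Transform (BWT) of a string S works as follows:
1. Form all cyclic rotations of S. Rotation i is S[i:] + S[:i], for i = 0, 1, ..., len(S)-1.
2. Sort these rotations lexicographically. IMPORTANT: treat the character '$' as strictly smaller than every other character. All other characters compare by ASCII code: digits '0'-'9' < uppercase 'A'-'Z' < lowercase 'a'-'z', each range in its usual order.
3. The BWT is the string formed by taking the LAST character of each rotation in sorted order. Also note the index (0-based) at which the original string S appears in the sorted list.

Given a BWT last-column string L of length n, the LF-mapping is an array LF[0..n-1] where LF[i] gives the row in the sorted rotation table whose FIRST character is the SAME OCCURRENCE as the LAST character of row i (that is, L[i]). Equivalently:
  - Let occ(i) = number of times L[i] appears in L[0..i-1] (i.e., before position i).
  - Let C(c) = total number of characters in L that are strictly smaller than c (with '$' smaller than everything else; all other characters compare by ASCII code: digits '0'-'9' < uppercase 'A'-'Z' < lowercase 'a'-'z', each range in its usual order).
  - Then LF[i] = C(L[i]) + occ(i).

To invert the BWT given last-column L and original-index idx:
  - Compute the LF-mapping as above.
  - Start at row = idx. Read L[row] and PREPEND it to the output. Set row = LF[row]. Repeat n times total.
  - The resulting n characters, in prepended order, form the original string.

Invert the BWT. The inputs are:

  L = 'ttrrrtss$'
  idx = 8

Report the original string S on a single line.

LF mapping: 6 7 1 2 3 8 4 5 0
Walk LF starting at row 8, prepending L[row]:
  step 1: row=8, L[8]='$', prepend. Next row=LF[8]=0
  step 2: row=0, L[0]='t', prepend. Next row=LF[0]=6
  step 3: row=6, L[6]='s', prepend. Next row=LF[6]=4
  step 4: row=4, L[4]='r', prepend. Next row=LF[4]=3
  step 5: row=3, L[3]='r', prepend. Next row=LF[3]=2
  step 6: row=2, L[2]='r', prepend. Next row=LF[2]=1
  step 7: row=1, L[1]='t', prepend. Next row=LF[1]=7
  step 8: row=7, L[7]='s', prepend. Next row=LF[7]=5
  step 9: row=5, L[5]='t', prepend. Next row=LF[5]=8
Reversed output: tstrrrst$

Answer: tstrrrst$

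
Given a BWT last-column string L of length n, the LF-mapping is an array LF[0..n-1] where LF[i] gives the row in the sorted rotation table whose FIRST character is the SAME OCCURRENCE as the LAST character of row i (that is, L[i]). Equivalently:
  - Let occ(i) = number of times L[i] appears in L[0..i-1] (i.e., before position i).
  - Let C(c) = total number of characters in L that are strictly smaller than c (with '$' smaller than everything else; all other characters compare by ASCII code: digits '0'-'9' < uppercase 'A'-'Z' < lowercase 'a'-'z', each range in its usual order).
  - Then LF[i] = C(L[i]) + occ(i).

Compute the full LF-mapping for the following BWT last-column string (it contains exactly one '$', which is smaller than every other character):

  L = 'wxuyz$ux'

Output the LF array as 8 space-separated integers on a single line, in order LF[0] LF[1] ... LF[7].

Char counts: '$':1, 'u':2, 'w':1, 'x':2, 'y':1, 'z':1
C (first-col start): C('$')=0, C('u')=1, C('w')=3, C('x')=4, C('y')=6, C('z')=7
L[0]='w': occ=0, LF[0]=C('w')+0=3+0=3
L[1]='x': occ=0, LF[1]=C('x')+0=4+0=4
L[2]='u': occ=0, LF[2]=C('u')+0=1+0=1
L[3]='y': occ=0, LF[3]=C('y')+0=6+0=6
L[4]='z': occ=0, LF[4]=C('z')+0=7+0=7
L[5]='$': occ=0, LF[5]=C('$')+0=0+0=0
L[6]='u': occ=1, LF[6]=C('u')+1=1+1=2
L[7]='x': occ=1, LF[7]=C('x')+1=4+1=5

Answer: 3 4 1 6 7 0 2 5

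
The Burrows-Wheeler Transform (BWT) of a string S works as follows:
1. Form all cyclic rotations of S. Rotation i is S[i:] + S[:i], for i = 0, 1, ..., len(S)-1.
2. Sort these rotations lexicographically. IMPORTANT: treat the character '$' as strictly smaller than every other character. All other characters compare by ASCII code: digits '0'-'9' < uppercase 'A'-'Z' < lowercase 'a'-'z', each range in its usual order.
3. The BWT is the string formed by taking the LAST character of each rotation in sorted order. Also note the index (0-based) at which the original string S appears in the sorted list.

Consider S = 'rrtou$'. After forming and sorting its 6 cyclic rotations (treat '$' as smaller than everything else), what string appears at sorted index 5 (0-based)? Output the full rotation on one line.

All 6 rotations (rotation i = S[i:]+S[:i]):
  rot[0] = rrtou$
  rot[1] = rtou$r
  rot[2] = tou$rr
  rot[3] = ou$rrt
  rot[4] = u$rrto
  rot[5] = $rrtou
Sorted (with $ < everything):
  sorted[0] = $rrtou
  sorted[1] = ou$rrt
  sorted[2] = rrtou$
  sorted[3] = rtou$r
  sorted[4] = tou$rr
  sorted[5] = u$rrto
sorted[5] = u$rrto

Answer: u$rrto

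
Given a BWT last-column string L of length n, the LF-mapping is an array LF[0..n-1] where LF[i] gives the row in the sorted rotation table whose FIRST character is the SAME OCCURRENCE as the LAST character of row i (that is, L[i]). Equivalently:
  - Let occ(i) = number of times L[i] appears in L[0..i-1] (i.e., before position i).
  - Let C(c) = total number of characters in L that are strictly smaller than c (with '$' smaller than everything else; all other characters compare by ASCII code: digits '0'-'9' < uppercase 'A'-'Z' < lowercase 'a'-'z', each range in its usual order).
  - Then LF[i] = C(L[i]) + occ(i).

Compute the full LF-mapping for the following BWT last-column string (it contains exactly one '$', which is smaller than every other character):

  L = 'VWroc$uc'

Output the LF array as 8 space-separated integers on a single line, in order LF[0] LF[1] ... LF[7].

Char counts: '$':1, 'V':1, 'W':1, 'c':2, 'o':1, 'r':1, 'u':1
C (first-col start): C('$')=0, C('V')=1, C('W')=2, C('c')=3, C('o')=5, C('r')=6, C('u')=7
L[0]='V': occ=0, LF[0]=C('V')+0=1+0=1
L[1]='W': occ=0, LF[1]=C('W')+0=2+0=2
L[2]='r': occ=0, LF[2]=C('r')+0=6+0=6
L[3]='o': occ=0, LF[3]=C('o')+0=5+0=5
L[4]='c': occ=0, LF[4]=C('c')+0=3+0=3
L[5]='$': occ=0, LF[5]=C('$')+0=0+0=0
L[6]='u': occ=0, LF[6]=C('u')+0=7+0=7
L[7]='c': occ=1, LF[7]=C('c')+1=3+1=4

Answer: 1 2 6 5 3 0 7 4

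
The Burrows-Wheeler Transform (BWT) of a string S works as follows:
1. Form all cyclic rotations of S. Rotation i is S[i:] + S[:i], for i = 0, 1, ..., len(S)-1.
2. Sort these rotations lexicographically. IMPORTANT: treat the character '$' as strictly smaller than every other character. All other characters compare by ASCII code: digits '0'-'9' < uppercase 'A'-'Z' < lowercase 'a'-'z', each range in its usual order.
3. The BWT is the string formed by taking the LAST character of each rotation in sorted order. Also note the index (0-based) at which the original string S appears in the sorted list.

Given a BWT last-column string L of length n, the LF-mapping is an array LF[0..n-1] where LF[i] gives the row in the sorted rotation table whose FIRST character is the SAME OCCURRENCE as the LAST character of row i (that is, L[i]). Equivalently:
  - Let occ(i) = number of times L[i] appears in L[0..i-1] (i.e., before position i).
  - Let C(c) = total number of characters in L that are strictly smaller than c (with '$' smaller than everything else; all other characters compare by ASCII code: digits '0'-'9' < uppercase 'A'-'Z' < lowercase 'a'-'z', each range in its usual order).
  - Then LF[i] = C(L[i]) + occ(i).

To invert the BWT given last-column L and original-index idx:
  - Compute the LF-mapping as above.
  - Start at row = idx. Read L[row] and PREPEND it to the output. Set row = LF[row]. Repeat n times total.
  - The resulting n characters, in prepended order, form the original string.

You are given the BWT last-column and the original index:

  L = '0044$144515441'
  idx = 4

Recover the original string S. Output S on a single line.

Answer: 1441154454400$

Derivation:
LF mapping: 1 2 6 7 0 3 8 9 12 4 13 10 11 5
Walk LF starting at row 4, prepending L[row]:
  step 1: row=4, L[4]='$', prepend. Next row=LF[4]=0
  step 2: row=0, L[0]='0', prepend. Next row=LF[0]=1
  step 3: row=1, L[1]='0', prepend. Next row=LF[1]=2
  step 4: row=2, L[2]='4', prepend. Next row=LF[2]=6
  step 5: row=6, L[6]='4', prepend. Next row=LF[6]=8
  step 6: row=8, L[8]='5', prepend. Next row=LF[8]=12
  step 7: row=12, L[12]='4', prepend. Next row=LF[12]=11
  step 8: row=11, L[11]='4', prepend. Next row=LF[11]=10
  step 9: row=10, L[10]='5', prepend. Next row=LF[10]=13
  step 10: row=13, L[13]='1', prepend. Next row=LF[13]=5
  step 11: row=5, L[5]='1', prepend. Next row=LF[5]=3
  step 12: row=3, L[3]='4', prepend. Next row=LF[3]=7
  step 13: row=7, L[7]='4', prepend. Next row=LF[7]=9
  step 14: row=9, L[9]='1', prepend. Next row=LF[9]=4
Reversed output: 1441154454400$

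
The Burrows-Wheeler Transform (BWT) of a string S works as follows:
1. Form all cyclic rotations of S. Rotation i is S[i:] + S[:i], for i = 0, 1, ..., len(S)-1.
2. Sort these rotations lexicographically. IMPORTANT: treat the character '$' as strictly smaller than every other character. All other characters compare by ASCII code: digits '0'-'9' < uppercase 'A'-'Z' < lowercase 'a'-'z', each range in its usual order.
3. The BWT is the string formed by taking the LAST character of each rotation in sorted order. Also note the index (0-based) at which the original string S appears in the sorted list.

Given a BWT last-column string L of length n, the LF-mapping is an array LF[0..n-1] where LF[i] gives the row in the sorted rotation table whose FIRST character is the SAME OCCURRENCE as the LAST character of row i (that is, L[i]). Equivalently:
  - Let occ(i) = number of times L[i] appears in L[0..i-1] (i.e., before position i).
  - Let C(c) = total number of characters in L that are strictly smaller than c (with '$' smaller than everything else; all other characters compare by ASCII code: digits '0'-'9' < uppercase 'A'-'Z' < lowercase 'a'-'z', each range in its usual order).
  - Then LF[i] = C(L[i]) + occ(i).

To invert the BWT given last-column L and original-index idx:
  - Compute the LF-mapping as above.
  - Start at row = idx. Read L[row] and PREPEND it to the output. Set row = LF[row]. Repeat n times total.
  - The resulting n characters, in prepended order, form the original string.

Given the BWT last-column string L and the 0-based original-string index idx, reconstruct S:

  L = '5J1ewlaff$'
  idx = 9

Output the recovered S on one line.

LF mapping: 2 3 1 5 9 8 4 6 7 0
Walk LF starting at row 9, prepending L[row]:
  step 1: row=9, L[9]='$', prepend. Next row=LF[9]=0
  step 2: row=0, L[0]='5', prepend. Next row=LF[0]=2
  step 3: row=2, L[2]='1', prepend. Next row=LF[2]=1
  step 4: row=1, L[1]='J', prepend. Next row=LF[1]=3
  step 5: row=3, L[3]='e', prepend. Next row=LF[3]=5
  step 6: row=5, L[5]='l', prepend. Next row=LF[5]=8
  step 7: row=8, L[8]='f', prepend. Next row=LF[8]=7
  step 8: row=7, L[7]='f', prepend. Next row=LF[7]=6
  step 9: row=6, L[6]='a', prepend. Next row=LF[6]=4
  step 10: row=4, L[4]='w', prepend. Next row=LF[4]=9
Reversed output: waffleJ15$

Answer: waffleJ15$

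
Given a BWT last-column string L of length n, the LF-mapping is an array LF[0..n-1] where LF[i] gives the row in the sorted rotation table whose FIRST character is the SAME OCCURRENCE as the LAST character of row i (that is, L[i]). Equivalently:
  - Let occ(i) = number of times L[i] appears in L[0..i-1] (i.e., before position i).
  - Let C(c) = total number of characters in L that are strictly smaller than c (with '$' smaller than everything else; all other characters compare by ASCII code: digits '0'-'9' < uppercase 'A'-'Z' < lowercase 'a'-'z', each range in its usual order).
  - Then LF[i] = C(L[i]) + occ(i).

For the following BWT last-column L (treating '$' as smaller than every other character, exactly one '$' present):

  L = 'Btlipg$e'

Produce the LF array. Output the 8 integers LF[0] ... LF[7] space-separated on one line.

Answer: 1 7 5 4 6 3 0 2

Derivation:
Char counts: '$':1, 'B':1, 'e':1, 'g':1, 'i':1, 'l':1, 'p':1, 't':1
C (first-col start): C('$')=0, C('B')=1, C('e')=2, C('g')=3, C('i')=4, C('l')=5, C('p')=6, C('t')=7
L[0]='B': occ=0, LF[0]=C('B')+0=1+0=1
L[1]='t': occ=0, LF[1]=C('t')+0=7+0=7
L[2]='l': occ=0, LF[2]=C('l')+0=5+0=5
L[3]='i': occ=0, LF[3]=C('i')+0=4+0=4
L[4]='p': occ=0, LF[4]=C('p')+0=6+0=6
L[5]='g': occ=0, LF[5]=C('g')+0=3+0=3
L[6]='$': occ=0, LF[6]=C('$')+0=0+0=0
L[7]='e': occ=0, LF[7]=C('e')+0=2+0=2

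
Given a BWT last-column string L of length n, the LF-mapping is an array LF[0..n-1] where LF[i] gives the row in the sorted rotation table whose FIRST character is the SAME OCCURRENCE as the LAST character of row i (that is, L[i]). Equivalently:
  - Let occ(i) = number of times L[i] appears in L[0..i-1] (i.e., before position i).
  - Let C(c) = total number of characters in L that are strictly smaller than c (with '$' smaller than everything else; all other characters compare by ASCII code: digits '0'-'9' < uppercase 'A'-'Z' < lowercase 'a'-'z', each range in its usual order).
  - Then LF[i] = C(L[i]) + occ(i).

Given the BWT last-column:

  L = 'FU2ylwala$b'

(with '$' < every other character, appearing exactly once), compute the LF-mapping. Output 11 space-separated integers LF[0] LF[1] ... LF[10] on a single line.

Answer: 2 3 1 10 7 9 4 8 5 0 6

Derivation:
Char counts: '$':1, '2':1, 'F':1, 'U':1, 'a':2, 'b':1, 'l':2, 'w':1, 'y':1
C (first-col start): C('$')=0, C('2')=1, C('F')=2, C('U')=3, C('a')=4, C('b')=6, C('l')=7, C('w')=9, C('y')=10
L[0]='F': occ=0, LF[0]=C('F')+0=2+0=2
L[1]='U': occ=0, LF[1]=C('U')+0=3+0=3
L[2]='2': occ=0, LF[2]=C('2')+0=1+0=1
L[3]='y': occ=0, LF[3]=C('y')+0=10+0=10
L[4]='l': occ=0, LF[4]=C('l')+0=7+0=7
L[5]='w': occ=0, LF[5]=C('w')+0=9+0=9
L[6]='a': occ=0, LF[6]=C('a')+0=4+0=4
L[7]='l': occ=1, LF[7]=C('l')+1=7+1=8
L[8]='a': occ=1, LF[8]=C('a')+1=4+1=5
L[9]='$': occ=0, LF[9]=C('$')+0=0+0=0
L[10]='b': occ=0, LF[10]=C('b')+0=6+0=6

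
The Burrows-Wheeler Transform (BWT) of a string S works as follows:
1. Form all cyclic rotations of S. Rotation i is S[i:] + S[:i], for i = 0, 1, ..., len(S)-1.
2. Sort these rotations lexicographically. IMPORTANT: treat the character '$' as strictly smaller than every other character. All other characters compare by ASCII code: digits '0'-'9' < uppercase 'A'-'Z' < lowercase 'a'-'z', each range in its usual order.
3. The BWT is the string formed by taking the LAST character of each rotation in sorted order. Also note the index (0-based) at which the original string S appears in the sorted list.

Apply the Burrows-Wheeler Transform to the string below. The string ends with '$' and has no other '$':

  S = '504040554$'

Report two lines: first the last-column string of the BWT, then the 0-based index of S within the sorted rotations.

All 10 rotations (rotation i = S[i:]+S[:i]):
  rot[0] = 504040554$
  rot[1] = 04040554$5
  rot[2] = 4040554$50
  rot[3] = 040554$504
  rot[4] = 40554$5040
  rot[5] = 0554$50404
  rot[6] = 554$504040
  rot[7] = 54$5040405
  rot[8] = 4$50404055
  rot[9] = $504040554
Sorted (with $ < everything):
  sorted[0] = $504040554  (last char: '4')
  sorted[1] = 04040554$5  (last char: '5')
  sorted[2] = 040554$504  (last char: '4')
  sorted[3] = 0554$50404  (last char: '4')
  sorted[4] = 4$50404055  (last char: '5')
  sorted[5] = 4040554$50  (last char: '0')
  sorted[6] = 40554$5040  (last char: '0')
  sorted[7] = 504040554$  (last char: '$')
  sorted[8] = 54$5040405  (last char: '5')
  sorted[9] = 554$504040  (last char: '0')
Last column: 4544500$50
Original string S is at sorted index 7

Answer: 4544500$50
7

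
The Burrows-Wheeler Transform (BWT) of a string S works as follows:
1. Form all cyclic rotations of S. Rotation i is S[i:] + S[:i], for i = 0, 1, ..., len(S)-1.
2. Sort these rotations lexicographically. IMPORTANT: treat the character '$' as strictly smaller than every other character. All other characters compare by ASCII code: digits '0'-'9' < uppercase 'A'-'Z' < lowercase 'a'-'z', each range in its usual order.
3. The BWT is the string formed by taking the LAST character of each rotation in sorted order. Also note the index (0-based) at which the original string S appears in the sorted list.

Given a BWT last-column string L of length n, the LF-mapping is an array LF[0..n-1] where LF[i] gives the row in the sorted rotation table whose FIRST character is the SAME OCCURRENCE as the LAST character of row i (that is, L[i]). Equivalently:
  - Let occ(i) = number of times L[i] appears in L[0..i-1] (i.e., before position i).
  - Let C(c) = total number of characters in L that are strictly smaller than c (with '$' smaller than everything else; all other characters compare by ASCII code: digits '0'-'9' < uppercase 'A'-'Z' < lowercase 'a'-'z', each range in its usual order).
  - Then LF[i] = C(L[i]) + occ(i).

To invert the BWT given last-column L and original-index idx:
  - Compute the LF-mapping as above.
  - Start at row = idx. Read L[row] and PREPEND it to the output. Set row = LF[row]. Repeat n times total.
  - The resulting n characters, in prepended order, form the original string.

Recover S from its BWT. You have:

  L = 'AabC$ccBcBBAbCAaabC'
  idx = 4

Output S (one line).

LF mapping: 1 10 13 7 0 16 17 4 18 5 6 2 14 8 3 11 12 15 9
Walk LF starting at row 4, prepending L[row]:
  step 1: row=4, L[4]='$', prepend. Next row=LF[4]=0
  step 2: row=0, L[0]='A', prepend. Next row=LF[0]=1
  step 3: row=1, L[1]='a', prepend. Next row=LF[1]=10
  step 4: row=10, L[10]='B', prepend. Next row=LF[10]=6
  step 5: row=6, L[6]='c', prepend. Next row=LF[6]=17
  step 6: row=17, L[17]='b', prepend. Next row=LF[17]=15
  step 7: row=15, L[15]='a', prepend. Next row=LF[15]=11
  step 8: row=11, L[11]='A', prepend. Next row=LF[11]=2
  step 9: row=2, L[2]='b', prepend. Next row=LF[2]=13
  step 10: row=13, L[13]='C', prepend. Next row=LF[13]=8
  step 11: row=8, L[8]='c', prepend. Next row=LF[8]=18
  step 12: row=18, L[18]='C', prepend. Next row=LF[18]=9
  step 13: row=9, L[9]='B', prepend. Next row=LF[9]=5
  step 14: row=5, L[5]='c', prepend. Next row=LF[5]=16
  step 15: row=16, L[16]='a', prepend. Next row=LF[16]=12
  step 16: row=12, L[12]='b', prepend. Next row=LF[12]=14
  step 17: row=14, L[14]='A', prepend. Next row=LF[14]=3
  step 18: row=3, L[3]='C', prepend. Next row=LF[3]=7
  step 19: row=7, L[7]='B', prepend. Next row=LF[7]=4
Reversed output: BCAbacBCcCbAabcBaA$

Answer: BCAbacBCcCbAabcBaA$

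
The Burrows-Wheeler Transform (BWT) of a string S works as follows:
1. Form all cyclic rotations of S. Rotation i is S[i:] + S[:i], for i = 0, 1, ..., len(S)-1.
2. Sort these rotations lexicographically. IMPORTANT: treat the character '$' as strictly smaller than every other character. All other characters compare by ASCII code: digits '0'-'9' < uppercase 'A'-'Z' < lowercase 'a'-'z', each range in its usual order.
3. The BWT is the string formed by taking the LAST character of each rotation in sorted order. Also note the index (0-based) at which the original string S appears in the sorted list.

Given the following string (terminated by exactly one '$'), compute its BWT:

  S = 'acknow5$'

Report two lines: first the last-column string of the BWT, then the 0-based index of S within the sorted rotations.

Answer: 5w$ackno
2

Derivation:
All 8 rotations (rotation i = S[i:]+S[:i]):
  rot[0] = acknow5$
  rot[1] = cknow5$a
  rot[2] = know5$ac
  rot[3] = now5$ack
  rot[4] = ow5$ackn
  rot[5] = w5$ackno
  rot[6] = 5$acknow
  rot[7] = $acknow5
Sorted (with $ < everything):
  sorted[0] = $acknow5  (last char: '5')
  sorted[1] = 5$acknow  (last char: 'w')
  sorted[2] = acknow5$  (last char: '$')
  sorted[3] = cknow5$a  (last char: 'a')
  sorted[4] = know5$ac  (last char: 'c')
  sorted[5] = now5$ack  (last char: 'k')
  sorted[6] = ow5$ackn  (last char: 'n')
  sorted[7] = w5$ackno  (last char: 'o')
Last column: 5w$ackno
Original string S is at sorted index 2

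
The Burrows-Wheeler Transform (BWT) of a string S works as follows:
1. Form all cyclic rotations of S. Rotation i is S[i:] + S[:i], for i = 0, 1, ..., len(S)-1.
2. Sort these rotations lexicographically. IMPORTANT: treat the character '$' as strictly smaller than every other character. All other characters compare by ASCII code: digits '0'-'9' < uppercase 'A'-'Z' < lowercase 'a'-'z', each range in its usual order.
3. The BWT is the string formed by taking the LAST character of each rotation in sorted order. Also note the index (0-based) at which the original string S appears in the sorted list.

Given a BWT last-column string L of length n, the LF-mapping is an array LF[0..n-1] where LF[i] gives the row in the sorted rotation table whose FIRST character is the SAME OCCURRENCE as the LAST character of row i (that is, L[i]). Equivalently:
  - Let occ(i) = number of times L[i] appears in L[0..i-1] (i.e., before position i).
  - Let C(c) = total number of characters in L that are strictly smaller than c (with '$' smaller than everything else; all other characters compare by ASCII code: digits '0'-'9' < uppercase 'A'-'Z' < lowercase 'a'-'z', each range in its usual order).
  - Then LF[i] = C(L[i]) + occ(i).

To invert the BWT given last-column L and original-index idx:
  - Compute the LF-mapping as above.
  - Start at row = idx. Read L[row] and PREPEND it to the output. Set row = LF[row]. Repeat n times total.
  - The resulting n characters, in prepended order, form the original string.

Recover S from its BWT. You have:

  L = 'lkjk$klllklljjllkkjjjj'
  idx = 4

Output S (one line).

Answer: jlkjlkkjklkjjkljlljll$

Derivation:
LF mapping: 14 8 1 9 0 10 15 16 17 11 18 19 2 3 20 21 12 13 4 5 6 7
Walk LF starting at row 4, prepending L[row]:
  step 1: row=4, L[4]='$', prepend. Next row=LF[4]=0
  step 2: row=0, L[0]='l', prepend. Next row=LF[0]=14
  step 3: row=14, L[14]='l', prepend. Next row=LF[14]=20
  step 4: row=20, L[20]='j', prepend. Next row=LF[20]=6
  step 5: row=6, L[6]='l', prepend. Next row=LF[6]=15
  step 6: row=15, L[15]='l', prepend. Next row=LF[15]=21
  step 7: row=21, L[21]='j', prepend. Next row=LF[21]=7
  step 8: row=7, L[7]='l', prepend. Next row=LF[7]=16
  step 9: row=16, L[16]='k', prepend. Next row=LF[16]=12
  step 10: row=12, L[12]='j', prepend. Next row=LF[12]=2
  step 11: row=2, L[2]='j', prepend. Next row=LF[2]=1
  step 12: row=1, L[1]='k', prepend. Next row=LF[1]=8
  step 13: row=8, L[8]='l', prepend. Next row=LF[8]=17
  step 14: row=17, L[17]='k', prepend. Next row=LF[17]=13
  step 15: row=13, L[13]='j', prepend. Next row=LF[13]=3
  step 16: row=3, L[3]='k', prepend. Next row=LF[3]=9
  step 17: row=9, L[9]='k', prepend. Next row=LF[9]=11
  step 18: row=11, L[11]='l', prepend. Next row=LF[11]=19
  step 19: row=19, L[19]='j', prepend. Next row=LF[19]=5
  step 20: row=5, L[5]='k', prepend. Next row=LF[5]=10
  step 21: row=10, L[10]='l', prepend. Next row=LF[10]=18
  step 22: row=18, L[18]='j', prepend. Next row=LF[18]=4
Reversed output: jlkjlkkjklkjjkljlljll$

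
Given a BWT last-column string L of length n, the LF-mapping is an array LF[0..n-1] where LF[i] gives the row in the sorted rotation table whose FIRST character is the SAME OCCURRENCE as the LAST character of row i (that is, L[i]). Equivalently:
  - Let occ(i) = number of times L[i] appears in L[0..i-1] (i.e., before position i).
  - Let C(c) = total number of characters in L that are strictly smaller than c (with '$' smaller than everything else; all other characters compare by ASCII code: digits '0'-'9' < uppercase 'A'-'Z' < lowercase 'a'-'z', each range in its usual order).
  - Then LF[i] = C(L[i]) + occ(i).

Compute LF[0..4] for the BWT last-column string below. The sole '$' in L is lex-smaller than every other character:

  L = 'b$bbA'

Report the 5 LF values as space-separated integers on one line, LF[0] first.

Answer: 2 0 3 4 1

Derivation:
Char counts: '$':1, 'A':1, 'b':3
C (first-col start): C('$')=0, C('A')=1, C('b')=2
L[0]='b': occ=0, LF[0]=C('b')+0=2+0=2
L[1]='$': occ=0, LF[1]=C('$')+0=0+0=0
L[2]='b': occ=1, LF[2]=C('b')+1=2+1=3
L[3]='b': occ=2, LF[3]=C('b')+2=2+2=4
L[4]='A': occ=0, LF[4]=C('A')+0=1+0=1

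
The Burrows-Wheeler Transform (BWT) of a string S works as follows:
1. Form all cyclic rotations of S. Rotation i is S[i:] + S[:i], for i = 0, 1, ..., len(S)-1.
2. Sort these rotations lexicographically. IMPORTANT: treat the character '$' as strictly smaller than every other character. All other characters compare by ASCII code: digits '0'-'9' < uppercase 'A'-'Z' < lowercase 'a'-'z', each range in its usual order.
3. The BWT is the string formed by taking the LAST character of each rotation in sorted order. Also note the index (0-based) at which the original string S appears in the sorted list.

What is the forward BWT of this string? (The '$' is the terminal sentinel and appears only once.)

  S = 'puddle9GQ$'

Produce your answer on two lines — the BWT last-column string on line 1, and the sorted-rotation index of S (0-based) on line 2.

All 10 rotations (rotation i = S[i:]+S[:i]):
  rot[0] = puddle9GQ$
  rot[1] = uddle9GQ$p
  rot[2] = ddle9GQ$pu
  rot[3] = dle9GQ$pud
  rot[4] = le9GQ$pudd
  rot[5] = e9GQ$puddl
  rot[6] = 9GQ$puddle
  rot[7] = GQ$puddle9
  rot[8] = Q$puddle9G
  rot[9] = $puddle9GQ
Sorted (with $ < everything):
  sorted[0] = $puddle9GQ  (last char: 'Q')
  sorted[1] = 9GQ$puddle  (last char: 'e')
  sorted[2] = GQ$puddle9  (last char: '9')
  sorted[3] = Q$puddle9G  (last char: 'G')
  sorted[4] = ddle9GQ$pu  (last char: 'u')
  sorted[5] = dle9GQ$pud  (last char: 'd')
  sorted[6] = e9GQ$puddl  (last char: 'l')
  sorted[7] = le9GQ$pudd  (last char: 'd')
  sorted[8] = puddle9GQ$  (last char: '$')
  sorted[9] = uddle9GQ$p  (last char: 'p')
Last column: Qe9Gudld$p
Original string S is at sorted index 8

Answer: Qe9Gudld$p
8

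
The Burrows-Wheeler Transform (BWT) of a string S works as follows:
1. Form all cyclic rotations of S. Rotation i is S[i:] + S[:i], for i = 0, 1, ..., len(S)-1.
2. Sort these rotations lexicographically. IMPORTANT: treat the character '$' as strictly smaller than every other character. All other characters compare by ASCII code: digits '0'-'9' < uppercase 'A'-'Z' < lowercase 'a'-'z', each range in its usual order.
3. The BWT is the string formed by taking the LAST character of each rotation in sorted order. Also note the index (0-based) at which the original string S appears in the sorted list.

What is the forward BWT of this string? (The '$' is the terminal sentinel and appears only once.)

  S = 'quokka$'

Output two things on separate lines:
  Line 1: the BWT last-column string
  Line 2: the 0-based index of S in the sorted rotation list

Answer: akkou$q
5

Derivation:
All 7 rotations (rotation i = S[i:]+S[:i]):
  rot[0] = quokka$
  rot[1] = uokka$q
  rot[2] = okka$qu
  rot[3] = kka$quo
  rot[4] = ka$quok
  rot[5] = a$quokk
  rot[6] = $quokka
Sorted (with $ < everything):
  sorted[0] = $quokka  (last char: 'a')
  sorted[1] = a$quokk  (last char: 'k')
  sorted[2] = ka$quok  (last char: 'k')
  sorted[3] = kka$quo  (last char: 'o')
  sorted[4] = okka$qu  (last char: 'u')
  sorted[5] = quokka$  (last char: '$')
  sorted[6] = uokka$q  (last char: 'q')
Last column: akkou$q
Original string S is at sorted index 5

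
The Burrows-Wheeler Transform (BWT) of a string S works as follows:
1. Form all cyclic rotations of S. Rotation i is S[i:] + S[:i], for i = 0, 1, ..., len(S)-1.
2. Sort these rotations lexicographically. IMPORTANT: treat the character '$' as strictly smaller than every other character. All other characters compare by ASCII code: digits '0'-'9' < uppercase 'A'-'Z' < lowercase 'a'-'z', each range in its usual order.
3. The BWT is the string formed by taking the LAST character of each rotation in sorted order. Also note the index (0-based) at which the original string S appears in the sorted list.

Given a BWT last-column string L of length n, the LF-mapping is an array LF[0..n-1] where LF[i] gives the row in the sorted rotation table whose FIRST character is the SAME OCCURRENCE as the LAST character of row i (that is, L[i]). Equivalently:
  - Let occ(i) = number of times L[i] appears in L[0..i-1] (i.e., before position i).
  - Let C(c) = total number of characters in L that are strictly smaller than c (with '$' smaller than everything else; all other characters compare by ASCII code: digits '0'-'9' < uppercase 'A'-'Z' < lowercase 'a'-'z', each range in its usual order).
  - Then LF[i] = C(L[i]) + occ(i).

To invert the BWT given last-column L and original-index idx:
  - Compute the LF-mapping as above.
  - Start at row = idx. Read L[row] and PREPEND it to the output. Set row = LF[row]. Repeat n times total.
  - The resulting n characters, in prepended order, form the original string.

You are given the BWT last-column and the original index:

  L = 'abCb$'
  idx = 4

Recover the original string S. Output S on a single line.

Answer: bbCa$

Derivation:
LF mapping: 2 3 1 4 0
Walk LF starting at row 4, prepending L[row]:
  step 1: row=4, L[4]='$', prepend. Next row=LF[4]=0
  step 2: row=0, L[0]='a', prepend. Next row=LF[0]=2
  step 3: row=2, L[2]='C', prepend. Next row=LF[2]=1
  step 4: row=1, L[1]='b', prepend. Next row=LF[1]=3
  step 5: row=3, L[3]='b', prepend. Next row=LF[3]=4
Reversed output: bbCa$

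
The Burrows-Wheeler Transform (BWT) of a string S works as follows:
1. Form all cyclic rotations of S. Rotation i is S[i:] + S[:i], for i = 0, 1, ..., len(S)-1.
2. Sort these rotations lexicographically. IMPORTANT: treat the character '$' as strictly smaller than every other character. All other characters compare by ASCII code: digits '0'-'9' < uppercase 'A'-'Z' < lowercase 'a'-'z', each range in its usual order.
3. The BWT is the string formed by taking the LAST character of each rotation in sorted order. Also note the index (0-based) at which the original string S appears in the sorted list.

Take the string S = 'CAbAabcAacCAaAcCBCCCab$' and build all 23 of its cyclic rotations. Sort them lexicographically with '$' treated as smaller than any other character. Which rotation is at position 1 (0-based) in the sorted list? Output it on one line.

All 23 rotations (rotation i = S[i:]+S[:i]):
  rot[0] = CAbAabcAacCAaAcCBCCCab$
  rot[1] = AbAabcAacCAaAcCBCCCab$C
  rot[2] = bAabcAacCAaAcCBCCCab$CA
  rot[3] = AabcAacCAaAcCBCCCab$CAb
  rot[4] = abcAacCAaAcCBCCCab$CAbA
  rot[5] = bcAacCAaAcCBCCCab$CAbAa
  rot[6] = cAacCAaAcCBCCCab$CAbAab
  rot[7] = AacCAaAcCBCCCab$CAbAabc
  rot[8] = acCAaAcCBCCCab$CAbAabcA
  rot[9] = cCAaAcCBCCCab$CAbAabcAa
  rot[10] = CAaAcCBCCCab$CAbAabcAac
  rot[11] = AaAcCBCCCab$CAbAabcAacC
  rot[12] = aAcCBCCCab$CAbAabcAacCA
  rot[13] = AcCBCCCab$CAbAabcAacCAa
  rot[14] = cCBCCCab$CAbAabcAacCAaA
  rot[15] = CBCCCab$CAbAabcAacCAaAc
  rot[16] = BCCCab$CAbAabcAacCAaAcC
  rot[17] = CCCab$CAbAabcAacCAaAcCB
  rot[18] = CCab$CAbAabcAacCAaAcCBC
  rot[19] = Cab$CAbAabcAacCAaAcCBCC
  rot[20] = ab$CAbAabcAacCAaAcCBCCC
  rot[21] = b$CAbAabcAacCAaAcCBCCCa
  rot[22] = $CAbAabcAacCAaAcCBCCCab
Sorted (with $ < everything):
  sorted[0] = $CAbAabcAacCAaAcCBCCCab
  sorted[1] = AaAcCBCCCab$CAbAabcAacC
  sorted[2] = AabcAacCAaAcCBCCCab$CAb
  sorted[3] = AacCAaAcCBCCCab$CAbAabc
  sorted[4] = AbAabcAacCAaAcCBCCCab$C
  sorted[5] = AcCBCCCab$CAbAabcAacCAa
  sorted[6] = BCCCab$CAbAabcAacCAaAcC
  sorted[7] = CAaAcCBCCCab$CAbAabcAac
  sorted[8] = CAbAabcAacCAaAcCBCCCab$
  sorted[9] = CBCCCab$CAbAabcAacCAaAc
  sorted[10] = CCCab$CAbAabcAacCAaAcCB
  sorted[11] = CCab$CAbAabcAacCAaAcCBC
  sorted[12] = Cab$CAbAabcAacCAaAcCBCC
  sorted[13] = aAcCBCCCab$CAbAabcAacCA
  sorted[14] = ab$CAbAabcAacCAaAcCBCCC
  sorted[15] = abcAacCAaAcCBCCCab$CAbA
  sorted[16] = acCAaAcCBCCCab$CAbAabcA
  sorted[17] = b$CAbAabcAacCAaAcCBCCCa
  sorted[18] = bAabcAacCAaAcCBCCCab$CA
  sorted[19] = bcAacCAaAcCBCCCab$CAbAa
  sorted[20] = cAacCAaAcCBCCCab$CAbAab
  sorted[21] = cCAaAcCBCCCab$CAbAabcAa
  sorted[22] = cCBCCCab$CAbAabcAacCAaA
sorted[1] = AaAcCBCCCab$CAbAabcAacC

Answer: AaAcCBCCCab$CAbAabcAacC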